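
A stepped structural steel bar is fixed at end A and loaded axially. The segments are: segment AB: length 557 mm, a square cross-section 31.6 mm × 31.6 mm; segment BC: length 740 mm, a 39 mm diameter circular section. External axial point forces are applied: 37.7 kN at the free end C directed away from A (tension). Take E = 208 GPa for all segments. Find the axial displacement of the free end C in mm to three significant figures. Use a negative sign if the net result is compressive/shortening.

0.213 mm

Internal axial forces (sectioning from the free end, tension +): N_BC = 37.7 kN, N_AB = 37.7 kN.
A_AB = 998.6 mm².
A_BC = 1195 mm².
δ_AB = 37700·557/(998.6·208000) = 0.1011 mm
δ_BC = 37700·740/(1195·208000) = 0.1123 mm
δ = Σδ_i = 0.2134 mm.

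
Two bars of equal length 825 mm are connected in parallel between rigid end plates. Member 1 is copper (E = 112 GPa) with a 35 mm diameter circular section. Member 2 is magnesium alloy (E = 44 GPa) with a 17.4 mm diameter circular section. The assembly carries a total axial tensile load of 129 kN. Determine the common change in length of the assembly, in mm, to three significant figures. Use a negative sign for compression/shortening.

0.900 mm

A_1 = 962.1 mm².
A_2 = 237.8 mm².
Equal strain + equilibrium ⇒ each member carries load in proportion to AE: A₁E₁ = 107800000 N, A₂E₂ = 10460000 N, ΣAE = 118200000 N.
δ = PL/ΣAE = 129000·825/118200000 = 0.9002 mm.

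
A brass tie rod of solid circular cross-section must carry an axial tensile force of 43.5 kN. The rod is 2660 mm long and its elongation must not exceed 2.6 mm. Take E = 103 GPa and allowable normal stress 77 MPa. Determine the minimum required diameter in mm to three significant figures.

Required area A ≥ P/σ_allow = 43500/77 = 564.9 mm².
For a solid circular section, d ≥ √(4A/π) = 26.82 mm.
Elongation limit: A ≥ PL/(Eδ_allow) = 43500·2660/(103000·2.6) = 432.1 mm² ⇒ d ≥ 23.45 mm.
The stress limit governs.

26.8 mm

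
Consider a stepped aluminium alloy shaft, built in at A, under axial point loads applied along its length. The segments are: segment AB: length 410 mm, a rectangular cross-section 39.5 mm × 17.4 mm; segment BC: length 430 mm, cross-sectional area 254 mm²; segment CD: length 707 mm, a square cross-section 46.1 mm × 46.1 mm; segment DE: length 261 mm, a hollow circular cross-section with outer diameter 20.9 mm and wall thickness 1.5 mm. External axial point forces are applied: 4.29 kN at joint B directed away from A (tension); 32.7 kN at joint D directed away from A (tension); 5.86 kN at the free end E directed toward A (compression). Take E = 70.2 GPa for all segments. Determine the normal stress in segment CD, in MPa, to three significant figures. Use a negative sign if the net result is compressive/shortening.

12.6 MPa

Internal axial forces (sectioning from the free end, tension +): N_DE = -5.86 kN, N_CD = 26.84 kN, N_BC = 26.84 kN, N_AB = 31.13 kN.
A_CD = 2125 mm².
σ_CD = N_CD/A_CD = 26840/2125 = 12.63 MPa.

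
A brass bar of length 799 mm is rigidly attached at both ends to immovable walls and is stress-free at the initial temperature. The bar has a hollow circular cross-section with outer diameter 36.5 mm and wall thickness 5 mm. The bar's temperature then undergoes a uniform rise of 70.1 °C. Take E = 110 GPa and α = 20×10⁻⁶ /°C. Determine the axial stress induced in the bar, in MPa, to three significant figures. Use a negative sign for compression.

-154 MPa

Free thermal expansion αLΔT = 20e-6 · 799 · 70.1 = 1.12 mm.
The walls impose strain ε = −(1.12)/799 = -1.4020e-03; σ = Eε = 110000 · -1.4020e-03 = -154.2 MPa.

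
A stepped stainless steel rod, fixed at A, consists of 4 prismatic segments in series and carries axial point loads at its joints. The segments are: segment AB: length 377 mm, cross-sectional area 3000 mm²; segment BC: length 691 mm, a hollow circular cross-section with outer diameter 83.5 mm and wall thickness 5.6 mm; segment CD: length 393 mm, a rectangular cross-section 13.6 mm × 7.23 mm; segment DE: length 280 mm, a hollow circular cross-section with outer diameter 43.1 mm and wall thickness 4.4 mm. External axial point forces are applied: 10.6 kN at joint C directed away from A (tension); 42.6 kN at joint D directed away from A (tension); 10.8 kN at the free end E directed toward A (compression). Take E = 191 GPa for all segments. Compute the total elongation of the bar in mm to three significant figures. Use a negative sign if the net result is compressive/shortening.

0.776 mm

Internal axial forces (sectioning from the free end, tension +): N_DE = -10.8 kN, N_CD = 31.8 kN, N_BC = 42.4 kN, N_AB = 42.4 kN.
A_BC = 1370 mm².
A_CD = 98.33 mm².
A_DE = 535 mm².
δ_AB = 42400·377/(3000·191000) = 0.0279 mm
δ_BC = 42400·691/(1370·191000) = 0.1119 mm
δ_CD = 31800·393/(98.33·191000) = 0.6654 mm
δ_DE = -10800·280/(535·191000) = -0.0296 mm
δ = Σδ_i = 0.7757 mm.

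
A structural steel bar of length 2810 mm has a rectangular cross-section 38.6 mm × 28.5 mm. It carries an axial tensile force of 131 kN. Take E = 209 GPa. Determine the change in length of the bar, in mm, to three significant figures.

1.60 mm

A = 1100 mm².
δ_mech = NL/(AE) = 131000·2810/(1100·209000) = 1.601 mm.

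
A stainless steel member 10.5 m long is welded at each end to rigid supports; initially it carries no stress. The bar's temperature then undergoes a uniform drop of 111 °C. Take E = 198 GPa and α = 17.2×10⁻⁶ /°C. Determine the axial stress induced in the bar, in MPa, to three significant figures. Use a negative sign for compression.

378 MPa

Free thermal expansion αLΔT = 17.2e-6 · 10500 · -111 = -20.05 mm.
The walls impose strain ε = −(-20.05)/10500 = 1.9092e-03; σ = Eε = 198000 · 1.9092e-03 = 378 MPa.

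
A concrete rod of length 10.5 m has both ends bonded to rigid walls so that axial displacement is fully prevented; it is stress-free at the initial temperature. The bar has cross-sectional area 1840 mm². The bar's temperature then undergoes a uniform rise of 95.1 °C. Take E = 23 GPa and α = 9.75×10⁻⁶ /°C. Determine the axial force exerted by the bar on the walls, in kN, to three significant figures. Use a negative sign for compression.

-39.2 kN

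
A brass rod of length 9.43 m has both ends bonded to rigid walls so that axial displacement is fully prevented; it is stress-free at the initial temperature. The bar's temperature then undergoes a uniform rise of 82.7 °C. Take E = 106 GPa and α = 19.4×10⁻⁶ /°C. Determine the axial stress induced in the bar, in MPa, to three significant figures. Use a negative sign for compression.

-170 MPa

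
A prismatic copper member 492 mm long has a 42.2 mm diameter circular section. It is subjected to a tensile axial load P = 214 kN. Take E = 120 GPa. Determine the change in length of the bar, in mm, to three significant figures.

A = 1399 mm².
δ_mech = NL/(AE) = 214000·492/(1399·120000) = 0.6273 mm.

0.627 mm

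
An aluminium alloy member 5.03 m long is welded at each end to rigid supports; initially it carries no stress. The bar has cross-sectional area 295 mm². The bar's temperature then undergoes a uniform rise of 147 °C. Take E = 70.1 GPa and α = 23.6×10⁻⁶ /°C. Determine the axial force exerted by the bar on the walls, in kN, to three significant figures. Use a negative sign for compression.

-71.7 kN

Free thermal expansion αLΔT = 23.6e-6 · 5030 · 147 = 17.45 mm.
The walls impose strain ε = −(17.45)/5030 = -3.4692e-03; σ = Eε = 70100 · -3.4692e-03 = -243.2 MPa.
Wall reaction R = σ·A = -243.2·295 = -71740 N = -71.74 kN.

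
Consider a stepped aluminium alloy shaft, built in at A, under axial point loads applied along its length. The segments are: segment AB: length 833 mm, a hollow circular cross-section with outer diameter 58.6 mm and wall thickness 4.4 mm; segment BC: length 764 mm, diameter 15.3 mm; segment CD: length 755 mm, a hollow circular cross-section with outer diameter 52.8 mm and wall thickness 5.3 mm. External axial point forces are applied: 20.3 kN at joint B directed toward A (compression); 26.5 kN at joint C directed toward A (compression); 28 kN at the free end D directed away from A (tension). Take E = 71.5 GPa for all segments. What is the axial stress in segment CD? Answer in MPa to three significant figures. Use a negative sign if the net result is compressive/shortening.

Internal axial forces (sectioning from the free end, tension +): N_CD = 28 kN, N_BC = 1.5 kN, N_AB = -18.8 kN.
A_CD = 790.9 mm².
σ_CD = N_CD/A_CD = 28000/790.9 = 35.4 MPa.

35.4 MPa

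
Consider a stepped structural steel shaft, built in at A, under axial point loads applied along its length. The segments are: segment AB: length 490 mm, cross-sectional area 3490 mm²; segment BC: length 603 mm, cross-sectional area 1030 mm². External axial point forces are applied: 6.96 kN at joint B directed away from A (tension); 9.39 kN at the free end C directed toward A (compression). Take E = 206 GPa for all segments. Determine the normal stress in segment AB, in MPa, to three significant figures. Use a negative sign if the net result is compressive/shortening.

Internal axial forces (sectioning from the free end, tension +): N_BC = -9.39 kN, N_AB = -2.43 kN.
σ_AB = N_AB/A_AB = -2430/3490 = -0.6963 MPa.

-0.696 MPa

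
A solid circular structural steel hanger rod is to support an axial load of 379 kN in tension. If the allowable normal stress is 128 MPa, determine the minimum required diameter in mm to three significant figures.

61.4 mm

Required area A ≥ P/σ_allow = 379000/128 = 2961 mm².
For a solid circular section, d ≥ √(4A/π) = 61.4 mm.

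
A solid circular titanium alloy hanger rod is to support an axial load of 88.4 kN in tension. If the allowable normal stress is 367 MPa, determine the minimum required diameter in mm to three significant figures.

Required area A ≥ P/σ_allow = 88400/367 = 240.9 mm².
For a solid circular section, d ≥ √(4A/π) = 17.51 mm.

17.5 mm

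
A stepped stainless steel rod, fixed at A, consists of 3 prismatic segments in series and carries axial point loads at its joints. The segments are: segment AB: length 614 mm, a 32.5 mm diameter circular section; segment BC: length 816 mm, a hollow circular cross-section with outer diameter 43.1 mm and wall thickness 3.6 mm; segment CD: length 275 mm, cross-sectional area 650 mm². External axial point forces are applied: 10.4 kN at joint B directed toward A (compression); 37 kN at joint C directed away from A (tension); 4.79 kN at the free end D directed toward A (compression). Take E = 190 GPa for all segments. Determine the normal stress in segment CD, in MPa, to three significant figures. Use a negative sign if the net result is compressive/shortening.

-7.37 MPa

Internal axial forces (sectioning from the free end, tension +): N_CD = -4.79 kN, N_BC = 32.21 kN, N_AB = 21.81 kN.
σ_CD = N_CD/A_CD = -4790/650 = -7.369 MPa.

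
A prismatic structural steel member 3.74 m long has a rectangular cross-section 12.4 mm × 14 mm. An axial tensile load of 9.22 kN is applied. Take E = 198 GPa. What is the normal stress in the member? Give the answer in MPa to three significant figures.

53.1 MPa

A = 173.6 mm².
σ = N/A = 9220/173.6 = 53.11 MPa.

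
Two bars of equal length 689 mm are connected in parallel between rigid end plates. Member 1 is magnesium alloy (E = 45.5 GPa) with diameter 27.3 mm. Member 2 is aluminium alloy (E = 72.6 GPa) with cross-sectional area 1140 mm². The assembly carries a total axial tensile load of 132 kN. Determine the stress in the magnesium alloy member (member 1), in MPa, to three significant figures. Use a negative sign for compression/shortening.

A_1 = 585.3 mm².
Equal strain + equilibrium ⇒ each member carries load in proportion to AE: A₁E₁ = 26630000 N, A₂E₂ = 82760000 N, ΣAE = 109400000 N.
σ₁ = P·E₁/ΣAE = 132000·45500/109400000 = 54.9 MPa.

54.9 MPa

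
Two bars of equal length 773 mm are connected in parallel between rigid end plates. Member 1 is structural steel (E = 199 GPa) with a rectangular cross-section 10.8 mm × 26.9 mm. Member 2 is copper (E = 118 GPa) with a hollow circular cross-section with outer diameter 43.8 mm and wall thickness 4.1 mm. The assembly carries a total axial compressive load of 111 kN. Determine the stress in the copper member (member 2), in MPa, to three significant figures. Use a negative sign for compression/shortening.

-111 MPa

A_1 = 290.5 mm².
A_2 = 511.4 mm².
Equal strain + equilibrium ⇒ each member carries load in proportion to AE: A₁E₁ = 57810000 N, A₂E₂ = 60340000 N, ΣAE = 118200000 N.
σ₂ = P·E₂/ΣAE = -111000·118000/118200000 = -110.9 MPa.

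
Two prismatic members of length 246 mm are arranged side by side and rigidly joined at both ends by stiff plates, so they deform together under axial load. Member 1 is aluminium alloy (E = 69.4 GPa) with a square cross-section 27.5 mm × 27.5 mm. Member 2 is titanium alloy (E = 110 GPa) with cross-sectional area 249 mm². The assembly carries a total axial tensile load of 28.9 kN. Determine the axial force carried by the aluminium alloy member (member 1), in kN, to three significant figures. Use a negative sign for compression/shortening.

A_1 = 756.2 mm².
Equal strain + equilibrium ⇒ each member carries load in proportion to AE: A₁E₁ = 52480000 N, A₂E₂ = 27390000 N, ΣAE = 79870000 N.
F₁ = P·A₁E₁/ΣAE = 28900·52480000/79870000 = 18990 N.

19.0 kN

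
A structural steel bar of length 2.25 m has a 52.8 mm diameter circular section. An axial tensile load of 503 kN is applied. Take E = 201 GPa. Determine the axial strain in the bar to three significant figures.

0.00114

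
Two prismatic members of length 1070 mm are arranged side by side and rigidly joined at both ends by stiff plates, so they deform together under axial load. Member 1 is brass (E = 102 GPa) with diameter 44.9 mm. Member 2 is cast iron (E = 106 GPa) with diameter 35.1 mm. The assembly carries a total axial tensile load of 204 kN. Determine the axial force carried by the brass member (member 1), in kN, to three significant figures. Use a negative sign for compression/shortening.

A_1 = 1583 mm².
A_2 = 967.6 mm².
Equal strain + equilibrium ⇒ each member carries load in proportion to AE: A₁E₁ = 161500000 N, A₂E₂ = 102600000 N, ΣAE = 264100000 N.
F₁ = P·A₁E₁/ΣAE = 204000·161500000/264100000 = 124800 N.

125 kN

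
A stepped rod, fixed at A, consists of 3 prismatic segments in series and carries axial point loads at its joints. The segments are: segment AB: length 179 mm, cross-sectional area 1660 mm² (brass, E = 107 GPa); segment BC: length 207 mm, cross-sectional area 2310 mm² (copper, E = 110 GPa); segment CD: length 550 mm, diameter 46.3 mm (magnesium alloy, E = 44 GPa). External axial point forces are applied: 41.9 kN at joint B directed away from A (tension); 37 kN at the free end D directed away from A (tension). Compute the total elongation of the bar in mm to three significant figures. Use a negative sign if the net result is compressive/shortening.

0.384 mm

Internal axial forces (sectioning from the free end, tension +): N_CD = 37 kN, N_BC = 37 kN, N_AB = 78.9 kN.
A_CD = 1684 mm².
δ_AB = 78900·179/(1660·107000) = 0.07951 mm
δ_BC = 37000·207/(2310·110000) = 0.03014 mm
δ_CD = 37000·550/(1684·44000) = 0.2747 mm
δ = Σδ_i = 0.3844 mm.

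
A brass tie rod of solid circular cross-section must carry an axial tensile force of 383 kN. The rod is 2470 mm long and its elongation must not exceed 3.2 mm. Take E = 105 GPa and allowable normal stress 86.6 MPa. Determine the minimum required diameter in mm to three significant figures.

Required area A ≥ P/σ_allow = 383000/86.6 = 4423 mm².
For a solid circular section, d ≥ √(4A/π) = 75.04 mm.
Elongation limit: A ≥ PL/(Eδ_allow) = 383000·2470/(105000·3.2) = 2816 mm² ⇒ d ≥ 59.87 mm.
The stress limit governs.

75.0 mm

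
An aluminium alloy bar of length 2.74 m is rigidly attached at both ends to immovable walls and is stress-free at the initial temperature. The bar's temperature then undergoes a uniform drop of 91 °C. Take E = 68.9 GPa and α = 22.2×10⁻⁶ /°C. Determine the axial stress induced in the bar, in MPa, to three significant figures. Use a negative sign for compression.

139 MPa

Free thermal expansion αLΔT = 22.2e-6 · 2740 · -91 = -5.535 mm.
The walls impose strain ε = −(-5.535)/2740 = 2.0202e-03; σ = Eε = 68900 · 2.0202e-03 = 139.2 MPa.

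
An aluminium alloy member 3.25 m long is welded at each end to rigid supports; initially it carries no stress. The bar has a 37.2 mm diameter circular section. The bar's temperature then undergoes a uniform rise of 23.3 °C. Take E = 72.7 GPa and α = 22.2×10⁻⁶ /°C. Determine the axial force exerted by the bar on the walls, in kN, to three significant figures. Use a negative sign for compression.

Free thermal expansion αLΔT = 22.2e-6 · 3250 · 23.3 = 1.681 mm.
The walls impose strain ε = −(1.681)/3250 = -5.1726e-04; σ = Eε = 72700 · -5.1726e-04 = -37.6 MPa.
Wall reaction R = σ·A = -37.6·1087 = -40870 N = -40.87 kN.

-40.9 kN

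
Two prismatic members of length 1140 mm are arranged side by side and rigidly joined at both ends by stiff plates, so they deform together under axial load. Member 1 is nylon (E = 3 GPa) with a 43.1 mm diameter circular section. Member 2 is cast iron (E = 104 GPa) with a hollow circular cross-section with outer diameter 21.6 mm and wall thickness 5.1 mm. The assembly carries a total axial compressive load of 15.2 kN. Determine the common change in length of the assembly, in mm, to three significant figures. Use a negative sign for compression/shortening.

-0.544 mm

A_1 = 1459 mm².
A_2 = 264.4 mm².
Equal strain + equilibrium ⇒ each member carries load in proportion to AE: A₁E₁ = 4377000 N, A₂E₂ = 27490000 N, ΣAE = 31870000 N.
δ = PL/ΣAE = -15200·1140/31870000 = -0.5437 mm.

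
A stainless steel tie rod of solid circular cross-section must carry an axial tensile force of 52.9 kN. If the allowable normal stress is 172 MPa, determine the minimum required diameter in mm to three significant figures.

Required area A ≥ P/σ_allow = 52900/172 = 307.6 mm².
For a solid circular section, d ≥ √(4A/π) = 19.79 mm.

19.8 mm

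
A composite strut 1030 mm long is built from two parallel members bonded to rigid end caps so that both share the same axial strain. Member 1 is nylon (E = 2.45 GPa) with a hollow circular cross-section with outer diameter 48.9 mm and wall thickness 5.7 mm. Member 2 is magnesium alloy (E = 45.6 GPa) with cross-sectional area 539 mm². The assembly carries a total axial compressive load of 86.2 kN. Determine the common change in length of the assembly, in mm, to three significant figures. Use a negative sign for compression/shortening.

A_1 = 773.6 mm².
Equal strain + equilibrium ⇒ each member carries load in proportion to AE: A₁E₁ = 1895000 N, A₂E₂ = 24580000 N, ΣAE = 26470000 N.
δ = PL/ΣAE = -86200·1030/26470000 = -3.354 mm.

-3.35 mm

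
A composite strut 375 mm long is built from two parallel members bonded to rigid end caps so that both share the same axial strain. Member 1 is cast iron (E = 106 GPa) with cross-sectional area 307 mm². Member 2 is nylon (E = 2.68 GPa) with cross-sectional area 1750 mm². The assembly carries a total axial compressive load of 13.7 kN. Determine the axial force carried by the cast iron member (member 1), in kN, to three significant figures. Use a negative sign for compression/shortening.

Equal strain + equilibrium ⇒ each member carries load in proportion to AE: A₁E₁ = 32540000 N, A₂E₂ = 4690000 N, ΣAE = 37230000 N.
F₁ = P·A₁E₁/ΣAE = -13700·32540000/37230000 = -11970 N.

-12.0 kN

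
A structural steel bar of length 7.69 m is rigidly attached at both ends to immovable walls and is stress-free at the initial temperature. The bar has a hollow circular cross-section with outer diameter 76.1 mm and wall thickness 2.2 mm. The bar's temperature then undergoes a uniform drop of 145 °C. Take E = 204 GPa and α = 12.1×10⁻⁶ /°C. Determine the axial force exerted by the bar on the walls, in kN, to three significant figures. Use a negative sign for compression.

Free thermal expansion αLΔT = 12.1e-6 · 7690 · -145 = -13.49 mm.
The walls impose strain ε = −(-13.49)/7690 = 1.7545e-03; σ = Eε = 204000 · 1.7545e-03 = 357.9 MPa.
Wall reaction R = σ·A = 357.9·510.8 = 182800 N = 182.8 kN.

183 kN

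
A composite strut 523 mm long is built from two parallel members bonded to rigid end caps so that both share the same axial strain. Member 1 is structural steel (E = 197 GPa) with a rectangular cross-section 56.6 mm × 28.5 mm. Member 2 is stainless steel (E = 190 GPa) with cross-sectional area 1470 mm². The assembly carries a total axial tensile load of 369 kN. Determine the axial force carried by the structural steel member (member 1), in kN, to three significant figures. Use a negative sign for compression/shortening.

A_1 = 1613 mm².
Equal strain + equilibrium ⇒ each member carries load in proportion to AE: A₁E₁ = 317800000 N, A₂E₂ = 279300000 N, ΣAE = 597100000 N.
F₁ = P·A₁E₁/ΣAE = 369000·317800000/597100000 = 196400 N.

196 kN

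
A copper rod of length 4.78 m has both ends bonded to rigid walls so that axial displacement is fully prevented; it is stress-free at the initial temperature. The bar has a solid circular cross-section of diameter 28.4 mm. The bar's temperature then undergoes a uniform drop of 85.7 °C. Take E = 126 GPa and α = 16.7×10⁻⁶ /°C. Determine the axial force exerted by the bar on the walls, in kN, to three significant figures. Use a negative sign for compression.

Free thermal expansion αLΔT = 16.7e-6 · 4780 · -85.7 = -6.841 mm.
The walls impose strain ε = −(-6.841)/4780 = 1.4312e-03; σ = Eε = 126000 · 1.4312e-03 = 180.3 MPa.
Wall reaction R = σ·A = 180.3·633.5 = 114200 N = 114.2 kN.

114 kN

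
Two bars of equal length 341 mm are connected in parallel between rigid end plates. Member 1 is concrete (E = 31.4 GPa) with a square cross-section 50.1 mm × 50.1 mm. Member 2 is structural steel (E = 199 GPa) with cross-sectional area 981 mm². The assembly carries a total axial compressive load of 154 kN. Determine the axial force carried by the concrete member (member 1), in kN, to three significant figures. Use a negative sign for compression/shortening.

-44.3 kN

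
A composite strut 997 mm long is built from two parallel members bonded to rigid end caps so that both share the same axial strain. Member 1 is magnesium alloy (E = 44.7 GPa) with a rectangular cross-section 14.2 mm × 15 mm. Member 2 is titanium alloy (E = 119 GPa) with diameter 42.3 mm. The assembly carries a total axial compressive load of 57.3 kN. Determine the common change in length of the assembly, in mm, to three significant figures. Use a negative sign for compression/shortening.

A_1 = 213 mm².
A_2 = 1405 mm².
Equal strain + equilibrium ⇒ each member carries load in proportion to AE: A₁E₁ = 9521000 N, A₂E₂ = 167200000 N, ΣAE = 176800000 N.
δ = PL/ΣAE = -57300·997/176800000 = -0.3232 mm.

-0.323 mm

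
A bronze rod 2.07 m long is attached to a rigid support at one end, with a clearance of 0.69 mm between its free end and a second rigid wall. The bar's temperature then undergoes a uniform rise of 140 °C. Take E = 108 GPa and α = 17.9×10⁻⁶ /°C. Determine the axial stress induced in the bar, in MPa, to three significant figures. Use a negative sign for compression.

Free thermal expansion αLΔT = 17.9e-6 · 2070 · 140 = 5.187 mm.
The walls engage after the gap closes; constrained expansion = 5.187 − 0.69 = 4.497 mm.
The walls impose strain ε = −(4.497)/2070 = -2.1727e-03; σ = Eε = 108000 · -2.1727e-03 = -234.6 MPa.

-235 MPa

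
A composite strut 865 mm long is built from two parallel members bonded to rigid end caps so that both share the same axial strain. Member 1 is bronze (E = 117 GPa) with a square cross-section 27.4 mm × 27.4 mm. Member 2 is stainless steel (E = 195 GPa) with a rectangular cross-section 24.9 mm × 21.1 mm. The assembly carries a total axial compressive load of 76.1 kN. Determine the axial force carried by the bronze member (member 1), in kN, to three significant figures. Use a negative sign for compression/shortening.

-35.1 kN

A_1 = 750.8 mm².
A_2 = 525.4 mm².
Equal strain + equilibrium ⇒ each member carries load in proportion to AE: A₁E₁ = 87840000 N, A₂E₂ = 102500000 N, ΣAE = 190300000 N.
F₁ = P·A₁E₁/ΣAE = -76100·87840000/190300000 = -35130 N.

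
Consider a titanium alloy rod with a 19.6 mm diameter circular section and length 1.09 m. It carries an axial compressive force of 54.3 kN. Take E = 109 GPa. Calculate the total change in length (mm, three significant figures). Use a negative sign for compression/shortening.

A = 301.7 mm².
δ_mech = NL/(AE) = -54300·1090/(301.7·109000) = -1.8 mm.

-1.80 mm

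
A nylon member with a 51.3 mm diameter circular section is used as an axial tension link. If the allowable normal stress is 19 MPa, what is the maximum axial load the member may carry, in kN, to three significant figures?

39.3 kN

A = 2067 mm².
P_max = σ_allow · A = 19 · 2067 = 39270 N = 39.27 kN.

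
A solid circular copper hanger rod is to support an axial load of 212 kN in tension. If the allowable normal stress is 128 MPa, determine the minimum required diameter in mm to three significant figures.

45.9 mm

Required area A ≥ P/σ_allow = 212000/128 = 1656 mm².
For a solid circular section, d ≥ √(4A/π) = 45.92 mm.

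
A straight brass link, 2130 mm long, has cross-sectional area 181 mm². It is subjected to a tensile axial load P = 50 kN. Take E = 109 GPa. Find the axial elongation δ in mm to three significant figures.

δ_mech = NL/(AE) = 50000·2130/(181·109000) = 5.398 mm.

5.40 mm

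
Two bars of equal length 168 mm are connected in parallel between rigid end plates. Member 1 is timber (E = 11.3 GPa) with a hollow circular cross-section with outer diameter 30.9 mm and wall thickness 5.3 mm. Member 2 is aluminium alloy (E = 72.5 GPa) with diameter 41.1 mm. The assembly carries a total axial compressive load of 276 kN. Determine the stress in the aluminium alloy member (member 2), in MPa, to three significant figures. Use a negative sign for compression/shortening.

A_1 = 426.3 mm².
A_2 = 1327 mm².
Equal strain + equilibrium ⇒ each member carries load in proportion to AE: A₁E₁ = 4817000 N, A₂E₂ = 96190000 N, ΣAE = 101000000 N.
σ₂ = P·E₂/ΣAE = -276000·72500/101000000 = -198.1 MPa.

-198 MPa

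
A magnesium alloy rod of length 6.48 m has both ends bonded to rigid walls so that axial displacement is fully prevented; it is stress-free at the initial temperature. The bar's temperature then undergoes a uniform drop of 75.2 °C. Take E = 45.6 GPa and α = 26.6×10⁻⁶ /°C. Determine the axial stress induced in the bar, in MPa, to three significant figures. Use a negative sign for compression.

Free thermal expansion αLΔT = 26.6e-6 · 6480 · -75.2 = -12.96 mm.
The walls impose strain ε = −(-12.96)/6480 = 2.0003e-03; σ = Eε = 45600 · 2.0003e-03 = 91.21 MPa.

91.2 MPa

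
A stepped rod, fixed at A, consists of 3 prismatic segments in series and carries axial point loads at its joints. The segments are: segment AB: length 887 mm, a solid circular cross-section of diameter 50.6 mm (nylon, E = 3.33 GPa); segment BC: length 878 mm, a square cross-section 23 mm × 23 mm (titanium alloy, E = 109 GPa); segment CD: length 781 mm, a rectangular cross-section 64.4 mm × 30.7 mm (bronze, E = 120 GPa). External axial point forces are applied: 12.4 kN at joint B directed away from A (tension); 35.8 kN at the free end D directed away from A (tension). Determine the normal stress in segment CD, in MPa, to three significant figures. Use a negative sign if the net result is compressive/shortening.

18.1 MPa

Internal axial forces (sectioning from the free end, tension +): N_CD = 35.8 kN, N_BC = 35.8 kN, N_AB = 48.2 kN.
A_CD = 1977 mm².
σ_CD = N_CD/A_CD = 35800/1977 = 18.11 MPa.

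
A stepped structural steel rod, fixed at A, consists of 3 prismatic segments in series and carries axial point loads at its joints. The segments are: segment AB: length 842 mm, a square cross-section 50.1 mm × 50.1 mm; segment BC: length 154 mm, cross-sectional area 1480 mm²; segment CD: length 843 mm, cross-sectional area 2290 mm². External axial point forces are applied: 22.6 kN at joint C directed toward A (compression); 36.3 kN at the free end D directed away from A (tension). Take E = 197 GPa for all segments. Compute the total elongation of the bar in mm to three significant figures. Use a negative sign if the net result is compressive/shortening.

0.0984 mm

Internal axial forces (sectioning from the free end, tension +): N_CD = 36.3 kN, N_BC = 13.7 kN, N_AB = 13.7 kN.
A_AB = 2510 mm².
δ_AB = 13700·842/(2510·197000) = 0.02333 mm
δ_BC = 13700·154/(1480·197000) = 0.007236 mm
δ_CD = 36300·843/(2290·197000) = 0.06783 mm
δ = Σδ_i = 0.0984 mm.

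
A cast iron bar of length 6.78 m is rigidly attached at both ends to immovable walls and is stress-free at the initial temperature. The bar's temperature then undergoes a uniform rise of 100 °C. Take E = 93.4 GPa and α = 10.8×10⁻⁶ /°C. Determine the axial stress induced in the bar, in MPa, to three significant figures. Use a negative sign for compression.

-101 MPa

Free thermal expansion αLΔT = 10.8e-6 · 6780 · 100 = 7.322 mm.
The walls impose strain ε = −(7.322)/6780 = -1.0800e-03; σ = Eε = 93400 · -1.0800e-03 = -100.9 MPa.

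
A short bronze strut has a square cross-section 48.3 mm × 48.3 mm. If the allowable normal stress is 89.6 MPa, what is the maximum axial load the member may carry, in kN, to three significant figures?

A = 2333 mm².
P_max = σ_allow · A = 89.6 · 2333 = 209000 N = 209 kN.

209 kN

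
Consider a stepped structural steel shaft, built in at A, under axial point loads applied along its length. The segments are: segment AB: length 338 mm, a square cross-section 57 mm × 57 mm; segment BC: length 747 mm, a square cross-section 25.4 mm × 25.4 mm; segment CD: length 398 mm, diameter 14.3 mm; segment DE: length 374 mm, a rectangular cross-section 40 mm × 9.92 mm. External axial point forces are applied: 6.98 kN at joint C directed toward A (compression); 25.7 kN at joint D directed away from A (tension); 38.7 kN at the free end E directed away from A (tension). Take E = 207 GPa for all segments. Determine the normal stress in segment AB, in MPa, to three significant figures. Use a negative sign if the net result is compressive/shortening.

Internal axial forces (sectioning from the free end, tension +): N_DE = 38.7 kN, N_CD = 64.4 kN, N_BC = 57.42 kN, N_AB = 57.42 kN.
A_AB = 3249 mm².
σ_AB = N_AB/A_AB = 57420/3249 = 17.67 MPa.

17.7 MPa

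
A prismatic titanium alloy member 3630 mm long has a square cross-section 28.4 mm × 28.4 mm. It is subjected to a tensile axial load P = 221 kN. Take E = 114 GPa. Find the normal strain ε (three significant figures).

A = 806.6 mm².
σ = N/A = 274 MPa; ε = σ/E = 274/114000 = 2.404e-03.

0.00240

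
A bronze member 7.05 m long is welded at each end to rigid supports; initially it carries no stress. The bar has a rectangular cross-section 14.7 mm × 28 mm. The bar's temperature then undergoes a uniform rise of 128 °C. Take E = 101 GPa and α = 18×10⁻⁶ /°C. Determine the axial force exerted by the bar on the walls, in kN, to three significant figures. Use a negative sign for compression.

-95.8 kN

Free thermal expansion αLΔT = 18e-6 · 7050 · 128 = 16.24 mm.
The walls impose strain ε = −(16.24)/7050 = -2.3040e-03; σ = Eε = 101000 · -2.3040e-03 = -232.7 MPa.
Wall reaction R = σ·A = -232.7·411.6 = -95780 N = -95.78 kN.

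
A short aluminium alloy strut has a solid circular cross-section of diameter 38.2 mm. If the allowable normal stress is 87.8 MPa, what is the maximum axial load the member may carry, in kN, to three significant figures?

A = 1146 mm².
P_max = σ_allow · A = 87.8 · 1146 = 100600 N = 100.6 kN.

101 kN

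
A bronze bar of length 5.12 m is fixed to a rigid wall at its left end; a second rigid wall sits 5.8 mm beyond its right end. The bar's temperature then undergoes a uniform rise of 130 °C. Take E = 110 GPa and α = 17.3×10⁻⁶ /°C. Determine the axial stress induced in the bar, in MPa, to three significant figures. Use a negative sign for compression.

-123 MPa

Free thermal expansion αLΔT = 17.3e-6 · 5120 · 130 = 11.51 mm.
The walls engage after the gap closes; constrained expansion = 11.51 − 5.8 = 5.715 mm.
The walls impose strain ε = −(5.715)/5120 = -1.1162e-03; σ = Eε = 110000 · -1.1162e-03 = -122.8 MPa.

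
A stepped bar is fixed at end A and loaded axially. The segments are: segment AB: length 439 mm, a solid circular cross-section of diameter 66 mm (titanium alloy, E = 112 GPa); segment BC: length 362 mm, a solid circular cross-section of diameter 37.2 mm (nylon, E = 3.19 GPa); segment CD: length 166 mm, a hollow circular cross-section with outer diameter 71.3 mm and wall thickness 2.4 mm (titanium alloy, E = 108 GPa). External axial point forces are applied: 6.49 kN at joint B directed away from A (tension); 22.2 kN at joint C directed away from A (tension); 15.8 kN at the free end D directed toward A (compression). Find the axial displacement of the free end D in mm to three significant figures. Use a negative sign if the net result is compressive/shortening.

0.636 mm

Internal axial forces (sectioning from the free end, tension +): N_CD = -15.8 kN, N_BC = 6.4 kN, N_AB = 12.89 kN.
A_AB = 3421 mm².
A_BC = 1087 mm².
A_CD = 519.5 mm².
δ_AB = 12890·439/(3421·112000) = 0.01477 mm
δ_BC = 6400·362/(1087·3190) = 0.6682 mm
δ_CD = -15800·166/(519.5·108000) = -0.04675 mm
δ = Σδ_i = 0.6362 mm.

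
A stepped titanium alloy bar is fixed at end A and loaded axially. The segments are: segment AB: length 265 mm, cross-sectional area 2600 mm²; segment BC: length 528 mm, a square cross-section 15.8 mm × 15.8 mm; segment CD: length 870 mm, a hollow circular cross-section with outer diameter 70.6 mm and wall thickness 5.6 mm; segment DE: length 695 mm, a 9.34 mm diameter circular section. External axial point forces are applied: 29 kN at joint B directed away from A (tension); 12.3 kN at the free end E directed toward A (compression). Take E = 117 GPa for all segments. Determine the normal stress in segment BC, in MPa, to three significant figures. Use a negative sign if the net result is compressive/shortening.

Internal axial forces (sectioning from the free end, tension +): N_DE = -12.3 kN, N_CD = -12.3 kN, N_BC = -12.3 kN, N_AB = 16.7 kN.
A_BC = 249.6 mm².
σ_BC = N_BC/A_BC = -12300/249.6 = -49.27 MPa.

-49.3 MPa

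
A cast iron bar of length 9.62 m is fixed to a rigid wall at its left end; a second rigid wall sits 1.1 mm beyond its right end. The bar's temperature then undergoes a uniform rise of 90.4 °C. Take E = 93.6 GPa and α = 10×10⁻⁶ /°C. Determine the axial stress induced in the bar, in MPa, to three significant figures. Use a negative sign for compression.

-73.9 MPa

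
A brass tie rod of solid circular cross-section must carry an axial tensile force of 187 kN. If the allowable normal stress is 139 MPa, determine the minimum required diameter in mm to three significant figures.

41.4 mm

Required area A ≥ P/σ_allow = 187000/139 = 1345 mm².
For a solid circular section, d ≥ √(4A/π) = 41.39 mm.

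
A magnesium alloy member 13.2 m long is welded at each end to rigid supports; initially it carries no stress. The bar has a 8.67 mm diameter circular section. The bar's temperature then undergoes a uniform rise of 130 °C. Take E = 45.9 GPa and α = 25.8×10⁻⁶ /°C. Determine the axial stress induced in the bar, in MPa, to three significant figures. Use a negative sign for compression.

-154 MPa

Free thermal expansion αLΔT = 25.8e-6 · 13200 · 130 = 44.27 mm.
The walls impose strain ε = −(44.27)/13200 = -3.3540e-03; σ = Eε = 45900 · -3.3540e-03 = -153.9 MPa.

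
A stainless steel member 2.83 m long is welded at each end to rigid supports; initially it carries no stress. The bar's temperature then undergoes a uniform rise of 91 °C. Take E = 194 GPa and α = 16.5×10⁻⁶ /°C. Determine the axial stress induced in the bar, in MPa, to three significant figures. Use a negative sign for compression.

Free thermal expansion αLΔT = 16.5e-6 · 2830 · 91 = 4.249 mm.
The walls impose strain ε = −(4.249)/2830 = -1.5015e-03; σ = Eε = 194000 · -1.5015e-03 = -291.3 MPa.

-291 MPa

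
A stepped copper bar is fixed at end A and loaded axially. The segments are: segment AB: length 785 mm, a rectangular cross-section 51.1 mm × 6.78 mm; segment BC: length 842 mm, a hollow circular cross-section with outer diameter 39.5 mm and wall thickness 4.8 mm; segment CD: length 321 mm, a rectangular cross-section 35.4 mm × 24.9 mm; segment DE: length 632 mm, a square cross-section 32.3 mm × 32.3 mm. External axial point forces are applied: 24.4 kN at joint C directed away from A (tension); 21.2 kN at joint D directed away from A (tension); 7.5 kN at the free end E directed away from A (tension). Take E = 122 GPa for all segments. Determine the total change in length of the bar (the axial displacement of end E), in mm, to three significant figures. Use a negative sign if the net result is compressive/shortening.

1.81 mm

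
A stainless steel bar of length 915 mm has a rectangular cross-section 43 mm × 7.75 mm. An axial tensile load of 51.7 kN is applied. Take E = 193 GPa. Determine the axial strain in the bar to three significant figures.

8.04e-04

A = 333.2 mm².
σ = N/A = 155.1 MPa; ε = σ/E = 155.1/193000 = 8.038e-04.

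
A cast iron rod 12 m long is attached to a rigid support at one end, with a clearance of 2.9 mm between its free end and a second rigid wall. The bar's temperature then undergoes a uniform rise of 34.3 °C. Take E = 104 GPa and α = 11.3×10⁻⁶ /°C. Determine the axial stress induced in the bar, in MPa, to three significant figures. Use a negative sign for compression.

-15.2 MPa

Free thermal expansion αLΔT = 11.3e-6 · 12000 · 34.3 = 4.651 mm.
The walls engage after the gap closes; constrained expansion = 4.651 − 2.9 = 1.751 mm.
The walls impose strain ε = −(1.751)/12000 = -1.4592e-04; σ = Eε = 104000 · -1.4592e-04 = -15.18 MPa.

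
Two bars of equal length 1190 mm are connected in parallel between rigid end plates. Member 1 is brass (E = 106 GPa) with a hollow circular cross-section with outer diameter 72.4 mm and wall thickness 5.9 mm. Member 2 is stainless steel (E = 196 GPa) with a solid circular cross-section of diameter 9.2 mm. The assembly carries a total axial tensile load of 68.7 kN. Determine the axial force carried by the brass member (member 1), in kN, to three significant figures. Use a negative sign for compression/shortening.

62.5 kN

A_1 = 1233 mm².
A_2 = 66.48 mm².
Equal strain + equilibrium ⇒ each member carries load in proportion to AE: A₁E₁ = 130700000 N, A₂E₂ = 13030000 N, ΣAE = 143700000 N.
F₁ = P·A₁E₁/ΣAE = 68700·130700000/143700000 = 62470 N.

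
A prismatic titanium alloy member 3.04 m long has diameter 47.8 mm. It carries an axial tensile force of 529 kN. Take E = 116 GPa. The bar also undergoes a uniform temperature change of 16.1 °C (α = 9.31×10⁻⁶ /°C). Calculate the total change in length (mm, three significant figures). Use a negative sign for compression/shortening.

8.18 mm

A = 1795 mm².
δ_mech = NL/(AE) = 529000·3040/(1795·116000) = 7.725 mm.
δ_thermal = αLΔT = 9.31e-6·3040·16.1 = 0.4557 mm.
δ = δ_mech + δ_thermal = 8.181 mm.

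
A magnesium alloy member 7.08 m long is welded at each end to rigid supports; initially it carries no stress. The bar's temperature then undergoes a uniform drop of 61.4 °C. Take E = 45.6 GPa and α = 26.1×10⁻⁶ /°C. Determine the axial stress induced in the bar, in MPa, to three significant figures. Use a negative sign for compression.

Free thermal expansion αLΔT = 26.1e-6 · 7080 · -61.4 = -11.35 mm.
The walls impose strain ε = −(-11.35)/7080 = 1.6025e-03; σ = Eε = 45600 · 1.6025e-03 = 73.08 MPa.

73.1 MPa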